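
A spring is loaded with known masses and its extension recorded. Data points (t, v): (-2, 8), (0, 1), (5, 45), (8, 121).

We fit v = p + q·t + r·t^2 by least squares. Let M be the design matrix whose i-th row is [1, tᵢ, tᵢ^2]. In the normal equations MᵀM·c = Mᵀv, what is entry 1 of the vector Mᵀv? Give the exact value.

175

Entry 1 ↔ basis 1, so (Mᵀv)_{1} = Σᵢ vᵢ = (1)·(8) + (1)·(1) + (1)·(45) + (1)·(121) = 175.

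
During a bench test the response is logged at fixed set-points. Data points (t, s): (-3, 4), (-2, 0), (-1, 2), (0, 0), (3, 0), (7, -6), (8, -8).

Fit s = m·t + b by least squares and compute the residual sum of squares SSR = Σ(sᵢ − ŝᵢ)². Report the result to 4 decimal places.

SSR = 12.9901

Sums needed: Σt·t = 136, Σt = 12, Σ1 = 7.
And Σt·s = -120, Σs = -8.
Eliminating b: 7·(row 1) − 12·(row 2) gives 808·m = 7·(-120) − 12·(-8) = -744, so m = -93/101.
Then b = ((-8) − 12·(-93/101))/7 = 44/101.
Residuals: 81/101, -230/101, 65/101, -44/101, 235/101, 1/101, -108/101; SSR = 1312/101.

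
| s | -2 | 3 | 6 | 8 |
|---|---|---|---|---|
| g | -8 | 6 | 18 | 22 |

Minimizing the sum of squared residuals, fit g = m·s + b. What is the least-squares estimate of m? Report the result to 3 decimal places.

Normal-equation sums: Σs·s = 113, Σs = 15, Σ1 = 4.
Right-hand side: Σs·g = 318, Σg = 38.
Normal equations: [[113, 15]; [15, 4]]·[m, b]ᵀ = [318, 38]ᵀ.
Δ = 113·4 − 15² = 227.
m = (318·4 − 15·38)/227 = 702/227; b = (113·38 − 15·318)/227 = -476/227.

m = 3.093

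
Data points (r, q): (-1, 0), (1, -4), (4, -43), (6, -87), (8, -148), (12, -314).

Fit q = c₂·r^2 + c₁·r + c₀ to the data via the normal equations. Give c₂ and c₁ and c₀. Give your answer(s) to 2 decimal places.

c₂ = -1.94, c₁ = -2.84, c₀ = -0.26

Normal-equation sums: Σr^2·r^2 = 26386, Σr^2·r = 2520, Σr^2 = 262, Σr·r = 262, Σr = 30, Σ1 = 6.
And Σr^2·q = -58512, Σr·q = -5650, Σq = -596.
MᵀM·[c₂, c₁, c₀]ᵀ = Mᵀq becomes [[26386, 2520, 262]; [2520, 262, 30]; [262, 30, 6]]·[c₂, c₁, c₀]ᵀ = [-58512, -5650, -596]ᵀ.
Solving the 3×3 system (Gaussian elimination) gives c₂ = -27805/14303, c₁ = -40580/14303, c₀ = -3713/14303.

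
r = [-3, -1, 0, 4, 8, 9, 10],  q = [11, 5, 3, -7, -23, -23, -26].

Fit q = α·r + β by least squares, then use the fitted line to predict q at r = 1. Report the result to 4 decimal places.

q̂ = -0.2568

Entries of MᵀM: Σr·r = 271, Σr = 27, Σ1 = 7.
For Mᵀq: Σr·q = -717, Σq = -60.
So MᵀM·[α, β]ᵀ = Mᵀq: [[271, 27]; [27, 7]]·[α, β]ᵀ = [-717, -60]ᵀ.
Eliminating β: 7·(row 1) − 27·(row 2) gives 1168·α = 7·(-717) − 27·(-60) = -3399, so α = -3399/1168.
Then β = ((-60) − 27·(-3399/1168))/7 = 3099/1168.
At r = 1: q̂ = (-3399/1168)·(1) + (3099/1168)·(1) = -75/292.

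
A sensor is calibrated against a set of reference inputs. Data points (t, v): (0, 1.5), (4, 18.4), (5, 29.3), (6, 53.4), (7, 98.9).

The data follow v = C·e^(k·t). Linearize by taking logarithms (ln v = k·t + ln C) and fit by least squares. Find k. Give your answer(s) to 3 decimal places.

Taking logs, ln v = k·t + ln C, so regress ln v on t.
Σt = 22.0000, Σ(t)² = 126.0000, Σln v = 15.2673, Σt·ln v = 84.5630.
Equations: 126.0000·k + 22.0000·ln C = 84.5630;  22.0000·k + 5·ln C = 15.2673.
Solving (det = 146.0000): k = 0.59544, ln C = 0.43354.

k = 0.595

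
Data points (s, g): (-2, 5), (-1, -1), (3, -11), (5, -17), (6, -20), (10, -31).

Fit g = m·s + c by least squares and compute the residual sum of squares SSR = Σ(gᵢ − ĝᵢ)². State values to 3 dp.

From the data, Σs·s = 175, Σs = 21, Σ1 = 6.
Moment sums: Σs·g = -557, Σg = -75.
So MᵀM·[m, c]ᵀ = Mᵀg: [[175, 21]; [21, 6]]·[m, c]ᵀ = [-557, -75]ᵀ.
Δ = 175·6 − 21² = 609.
m = ((-557)·6 − 21·(-75))/609 = -589/203; c = (175·(-75) − 21·(-557))/609 = -68/29.
Residuals: 313/203, -316/203, 10/203, -30/203, -50/203, 73/203; SSR = 1018/203.

SSR = 5.015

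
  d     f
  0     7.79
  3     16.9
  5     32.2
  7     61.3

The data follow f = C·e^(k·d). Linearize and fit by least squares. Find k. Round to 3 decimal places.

Linearized form: ln f = k·d + ln C. From the 4 transformed points,
AᵀA = [[83.0000, 15.0000]; [15.0000, 4]], rhs = [54.6522, 12.4679]ᵀ  (here Σd = 15.0000, Σ(d)² = 83.0000, Σln f = 12.4679, Σd·ln f = 54.6522).
Δ = 83.0000·4 − (15.0000)² = 107.0000; k = (54.6522·4 − 15.0000·12.4679)/107.0000 = 0.29524, ln C = (83.0000·12.4679 − 15.0000·54.6522)/107.0000 = 2.00983.

k = 0.295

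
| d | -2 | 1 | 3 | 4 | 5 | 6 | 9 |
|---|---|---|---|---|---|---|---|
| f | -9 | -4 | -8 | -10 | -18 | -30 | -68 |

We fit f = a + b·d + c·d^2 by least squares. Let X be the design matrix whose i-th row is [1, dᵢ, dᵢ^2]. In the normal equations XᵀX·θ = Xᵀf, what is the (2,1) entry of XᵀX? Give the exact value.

26

Row 2 ↔ basis d, column 1 ↔ basis 1, so (XᵀX)_{2,1} = Σᵢ d = (-2)·(1) + (1)·(1) + (3)·(1) + (4)·(1) + (5)·(1) + (6)·(1) + (9)·(1) = 26.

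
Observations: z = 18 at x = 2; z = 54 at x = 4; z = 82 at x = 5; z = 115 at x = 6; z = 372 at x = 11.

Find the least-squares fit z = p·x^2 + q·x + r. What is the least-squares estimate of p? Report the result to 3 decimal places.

The normal system MᵀM·[p, q, r]ᵀ = Mᵀz is [[16834, 1744, 202]; [1744, 202, 28]; [202, 28, 5]]·[p, q, r]ᵀ = [52138, 5444, 641]ᵀ.
Inverting the 3×3 Gram matrix, [p, q, r]ᵀ = [62180/20631, 3412/20631, 37905/6877]ᵀ.

p = 3.014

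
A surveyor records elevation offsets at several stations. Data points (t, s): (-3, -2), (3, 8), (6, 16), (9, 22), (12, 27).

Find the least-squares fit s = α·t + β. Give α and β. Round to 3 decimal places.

From the data, Σt·t = 279, Σt = 27, Σ1 = 5.
Right-hand side: Σt·s = 648, Σs = 71.
So XᵀX·[α, β]ᵀ = Xᵀs: [[279, 27]; [27, 5]]·[α, β]ᵀ = [648, 71]ᵀ.
Δ = 279·5 − 27² = 666.
α = (648·5 − 27·71)/666 = 147/74; β = (279·71 − 27·648)/666 = 257/74.

α = 1.986, β = 3.473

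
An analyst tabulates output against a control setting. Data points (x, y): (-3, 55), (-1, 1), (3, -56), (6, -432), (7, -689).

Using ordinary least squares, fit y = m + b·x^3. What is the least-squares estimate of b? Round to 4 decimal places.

b = -2.0053

MᵀM·[m, b]ᵀ = Mᵀy reads: 5·m + 558·b = -1121;  558·m + 165764·b = -332637.
Eliminating b: 165764·(row 1) − 558·(row 2) gives 517456·m = 165764·(-1121) − 558·(-332637) = -209998, so m = -104999/258728.
Then b = ((-332637) − 558·(-104999/258728))/165764 = -1037667/517456.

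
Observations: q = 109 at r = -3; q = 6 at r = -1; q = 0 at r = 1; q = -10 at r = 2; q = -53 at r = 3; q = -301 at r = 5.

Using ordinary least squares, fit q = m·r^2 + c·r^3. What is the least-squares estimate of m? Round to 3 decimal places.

The normal system XᵀX·[m, c]ᵀ = Xᵀq is [[805, 3157]; [3157, 17149]]·[m, c]ᵀ = [-7055, -42085]ᵀ.
det = 805·17149 − 3157² = 3838296.
m = ((-7055)·17149 − 3157·(-42085))/3838296 = 539825/174468; c = (805·(-42085) − 3157·(-7055))/3838296 = -828985/274164.

m = 3.094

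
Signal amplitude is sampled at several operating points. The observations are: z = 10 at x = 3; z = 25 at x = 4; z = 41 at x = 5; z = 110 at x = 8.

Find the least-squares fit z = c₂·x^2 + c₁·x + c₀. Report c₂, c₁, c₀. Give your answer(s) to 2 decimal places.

AᵀA·[c₂, c₁, c₀]ᵀ = Aᵀz reads: 5058·c₂ + 728·c₁ + 114·c₀ = 8555;  728·c₂ + 114·c₁ + 20·c₀ = 1215;  114·c₂ + 20·c₁ + 4·c₀ = 186.
(Σx^2·x^2 = 5058, Σx^2·x = 728, Σx^2 = 114, Σx·x = 114, Σx = 20, Σ1 = 4, Σx^2·z = 8555, Σx·z = 1215, Σz = 186.)
Inverting the 3×3 Gram matrix, [c₂, c₁, c₀]ᵀ = [263/181, 1433/362, -5323/362]ᵀ.

c₂ = 1.45, c₁ = 3.96, c₀ = -14.70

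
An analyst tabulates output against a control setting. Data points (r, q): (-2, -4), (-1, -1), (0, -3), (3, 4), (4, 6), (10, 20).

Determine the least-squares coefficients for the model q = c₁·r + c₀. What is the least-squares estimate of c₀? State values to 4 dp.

c₀ = -0.9760

Entries of AᵀA: Σr·r = 130, Σr = 14, Σ1 = 6.
Right-hand side: Σr·q = 245, Σq = 22.
Δ = 130·6 − 14² = 584.
c₁ = (245·6 − 14·22)/584 = 581/292; c₀ = (130·22 − 14·245)/584 = -285/292.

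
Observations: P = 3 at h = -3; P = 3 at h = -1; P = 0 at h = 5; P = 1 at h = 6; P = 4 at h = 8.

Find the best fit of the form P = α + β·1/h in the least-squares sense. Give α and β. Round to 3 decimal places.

α = 1.963, β = -1.407

Entries of MᵀM: Σ1 = 5, Σ1/h = -101/120, Σ1/h·1/h = 17201/14400.
Moment sums: ΣP = 11, Σ1/h·P = -10/3.
So MᵀM·[α, β]ᵀ = MᵀP: [[5, -101/120]; [-101/120, 17201/14400]]·[α, β]ᵀ = [11, -10/3]ᵀ.
Eliminating β: (17201/14400)·(row 1) − (-101/120)·(row 2) gives (6317/1200)·α = (17201/14400)·11 − (-101/120)·(-10/3) = 148811/14400, so α = 148811/75804.
Then β = ((-10/3) − (-101/120)·(148811/75804))/(17201/14400) = -8890/6317.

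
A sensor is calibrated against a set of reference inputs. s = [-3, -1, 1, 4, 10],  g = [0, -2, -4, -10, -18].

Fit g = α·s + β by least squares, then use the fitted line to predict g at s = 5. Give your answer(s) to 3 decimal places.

ĝ = -10.809

MᵀM·[α, β]ᵀ = Mᵀg reads: 127·α + 11·β = -222;  11·α + 5·β = -34.
Determinant 127·5 − 11² = 514.
α = ((-222)·5 − 11·(-34))/514 = -368/257; β = (127·(-34) − 11·(-222))/514 = -938/257.
At s = 5: ĝ = (-368/257)·(5) + (-938/257)·(1) = -2778/257.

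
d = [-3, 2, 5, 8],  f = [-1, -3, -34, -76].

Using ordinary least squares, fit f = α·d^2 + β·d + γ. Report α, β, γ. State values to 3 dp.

α = -1.014, β = -1.856, γ = 2.935

With design matrix A, AᵀA = [[4818, 618, 102]; [618, 102, 12]; [102, 12, 4]] and Aᵀf = [-5735, -781, -114]ᵀ.
Row-reducing yields α = -920/907, β = -10103/5442, γ = 2662/907.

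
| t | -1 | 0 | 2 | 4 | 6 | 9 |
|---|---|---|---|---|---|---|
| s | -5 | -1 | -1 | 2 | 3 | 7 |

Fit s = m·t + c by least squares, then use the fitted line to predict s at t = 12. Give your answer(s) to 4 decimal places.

XᵀX·[m, c]ᵀ = Xᵀs reads: 138·m + 20·c = 92;  20·m + 6·c = 5.
(Σt·t = 138, Σt = 20, Σ1 = 6, Σt·s = 92, Σs = 5.)
Δ = 138·6 − 20² = 428.
m = (92·6 − 20·5)/428 = 113/107; c = (138·5 − 20·92)/428 = -575/214.
At t = 12: ŝ = (113/107)·(12) + (-575/214)·(1) = 2137/214.

ŝ = 9.9860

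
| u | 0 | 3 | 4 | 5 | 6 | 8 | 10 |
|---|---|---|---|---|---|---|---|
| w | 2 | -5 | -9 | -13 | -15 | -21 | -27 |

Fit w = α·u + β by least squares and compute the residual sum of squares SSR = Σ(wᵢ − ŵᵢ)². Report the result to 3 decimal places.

Normal-equation sums: Σu·u = 250, Σu = 36, Σ1 = 7.
For Aᵀw: Σu·w = -644, Σw = -88.
Normal equations: [[250, 36]; [36, 7]]·[α, β]ᵀ = [-644, -88]ᵀ.
Δ = 250·7 − 36² = 454.
α = ((-644)·7 − 36·(-88))/454 = -670/227; β = (250·(-88) − 36·(-644))/454 = 592/227.
Residuals: -138/227, 283/227, 45/227, -193/227, 23/227, 1/227, -21/227; SSR = 614/227.

SSR = 2.705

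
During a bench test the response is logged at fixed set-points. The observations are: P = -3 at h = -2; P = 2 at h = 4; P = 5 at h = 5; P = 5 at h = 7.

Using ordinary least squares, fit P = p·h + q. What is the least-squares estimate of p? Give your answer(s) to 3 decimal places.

p = 0.944

Compute the Gram sums: Σh·h = 94, Σh = 14, Σ1 = 4.
Right-hand side: Σh·P = 74, ΣP = 9.
Normal equations: [[94, 14]; [14, 4]]·[p, q]ᵀ = [74, 9]ᵀ.
Determinant 94·4 − 14² = 180.
p = (74·4 − 14·9)/180 = 17/18; q = (94·9 − 14·74)/180 = -19/18.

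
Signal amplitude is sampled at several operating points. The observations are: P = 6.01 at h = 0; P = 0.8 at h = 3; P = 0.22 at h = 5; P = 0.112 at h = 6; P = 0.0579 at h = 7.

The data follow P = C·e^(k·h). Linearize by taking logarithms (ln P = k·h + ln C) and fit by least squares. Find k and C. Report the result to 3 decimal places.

Linearized form: ln P = k·h + ln C. From the 5 transformed points,
Sums: Σh = 21.0000, Σ(h)² = 119.0000, Σln P = -4.9821, Σh·ln P = -41.3189.
Normal system: [[119.0000, 21.0000]; [21.0000, 5]]·[k, ln C]ᵀ = [-41.3189, -4.9821]ᵀ.
Solving (det = 154.0000): k = -0.66214, ln C = 1.78456, so C = exp(1.78456) = 5.95693.

k = -0.662, C = 5.957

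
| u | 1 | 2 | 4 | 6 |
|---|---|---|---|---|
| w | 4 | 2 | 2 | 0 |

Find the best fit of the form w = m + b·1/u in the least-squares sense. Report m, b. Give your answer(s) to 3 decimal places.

m = 0.107, b = 3.951

AᵀA·[m, b]ᵀ = Aᵀw reads: 4·m + (23/12)·b = 8;  (23/12)·m + (193/144)·b = 11/2.
Eliminating b: (193/144)·(row 1) − (23/12)·(row 2) gives (27/16)·m = (193/144)·8 − (23/12)·(11/2) = 13/72, so m = 26/243.
Then b = ((11/2) − (23/12)·(26/243))/(193/144) = 320/81.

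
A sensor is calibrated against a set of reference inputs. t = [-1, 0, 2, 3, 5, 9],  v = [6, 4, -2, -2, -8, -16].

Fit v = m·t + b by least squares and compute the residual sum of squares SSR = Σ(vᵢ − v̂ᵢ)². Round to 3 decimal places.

The normal system MᵀM·[m, b]ᵀ = Mᵀv is [[120, 18]; [18, 6]]·[m, b]ᵀ = [-200, -18]ᵀ.
Eliminating b: 6·(row 1) − 18·(row 2) gives 396·m = 6·(-200) − 18·(-18) = -876, so m = -73/33.
Then b = ((-18) − 18·(-73/33))/6 = 40/11.
Residuals: 5/33, 4/11, -40/33, 1, -19/33, 3/11; SSR = 100/33.

SSR = 3.030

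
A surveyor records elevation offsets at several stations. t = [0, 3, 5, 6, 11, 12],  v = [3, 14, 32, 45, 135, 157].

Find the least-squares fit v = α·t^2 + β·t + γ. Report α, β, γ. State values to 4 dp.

α = 0.9961, β = 0.9814, γ = 2.6673

XᵀX·[α, β, γ]ᵀ = Xᵀv reads: 37379·α + 3427·β + 335·γ = 41489;  3427·α + 335·β + 37·γ = 3841;  335·α + 37·β + 6·γ = 386.
(Σt^2·t^2 = 37379, Σt^2·t = 3427, Σt^2 = 335, Σt·t = 335, Σt = 37, Σ1 = 6, Σt^2·v = 41489, Σt·v = 3841, Σv = 386.)
Inverting the 3×3 Gram matrix, [α, β, γ]ᵀ = [141761/142320, 139673/142320, 63269/23720]ᵀ.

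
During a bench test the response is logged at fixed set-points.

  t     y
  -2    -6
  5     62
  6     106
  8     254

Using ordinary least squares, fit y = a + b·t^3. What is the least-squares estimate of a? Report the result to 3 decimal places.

a = -1.438

Entries of XᵀX: Σ1 = 4, Σt^3 = 845, Σt^3·t^3 = 324489.
And Σy = 416, Σt^3·y = 160742.
Normal equations: [[4, 845]; [845, 324489]]·[a, b]ᵀ = [416, 160742]ᵀ.
Eliminating b: 324489·(row 1) − 845·(row 2) gives 583931·a = 324489·416 − 845·160742 = -839566, so a = -839566/583931.
Then b = (160742 − 845·(-839566/583931))/324489 = 291448/583931.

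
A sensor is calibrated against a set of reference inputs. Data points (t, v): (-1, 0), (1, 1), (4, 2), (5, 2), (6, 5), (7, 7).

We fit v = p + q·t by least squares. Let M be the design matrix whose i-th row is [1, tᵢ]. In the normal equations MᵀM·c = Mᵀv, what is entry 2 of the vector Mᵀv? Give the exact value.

98

Entry 2 ↔ basis t, so (Mᵀv)_{2} = Σᵢ (t)·vᵢ = (-1)·(0) + (1)·(1) + (4)·(2) + (5)·(2) + (6)·(5) + (7)·(7) = 98.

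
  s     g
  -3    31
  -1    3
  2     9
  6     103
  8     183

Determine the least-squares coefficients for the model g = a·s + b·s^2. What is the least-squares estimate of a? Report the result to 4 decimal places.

a = -1.1280

Setting ∂/∂a … = 0 gives: 114·a + 708·b = 2004;  708·a + 5490·b = 15738.
Eliminating b: 5490·(row 1) − 708·(row 2) gives 124596·a = 5490·2004 − 708·15738 = -140544, so a = -3904/3461.
Then b = (15738 − 708·(-3904/3461))/5490 = 10425/3461.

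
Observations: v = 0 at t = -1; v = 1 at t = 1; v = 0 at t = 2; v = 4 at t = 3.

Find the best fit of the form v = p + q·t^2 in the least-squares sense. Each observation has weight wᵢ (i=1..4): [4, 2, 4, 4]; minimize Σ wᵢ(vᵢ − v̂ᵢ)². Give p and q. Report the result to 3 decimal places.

The normal system MᵀWM·[p, q]ᵀ = MᵀWv is [[14, 58]; [58, 394]]·[p, q]ᵀ = [18, 146]ᵀ.
det = 14·394 − 58² = 2152.
p = (18·394 − 58·146)/2152 = -172/269; q = (14·146 − 58·18)/2152 = 125/269.

p = -0.639, q = 0.465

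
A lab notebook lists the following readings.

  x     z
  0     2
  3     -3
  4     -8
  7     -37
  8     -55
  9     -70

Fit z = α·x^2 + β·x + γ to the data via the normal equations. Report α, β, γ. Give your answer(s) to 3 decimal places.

α = -1.109, β = 1.977, γ = 1.768

Sums needed: Σx^2·x^2 = 13395, Σx^2·x = 1675, Σx^2 = 219, Σx·x = 219, Σx = 31, Σ1 = 6.
For Aᵀz: Σx^2·z = -11158, Σx·z = -1370, Σz = -171.
AᵀA·[α, β, γ]ᵀ = Aᵀz becomes [[13395, 1675, 219]; [1675, 219, 31]; [219, 31, 6]]·[α, β, γ]ᵀ = [-11158, -1370, -171]ᵀ.
Row-reducing yields α = -18631/16797, β = 11072/5599, γ = 29701/16797.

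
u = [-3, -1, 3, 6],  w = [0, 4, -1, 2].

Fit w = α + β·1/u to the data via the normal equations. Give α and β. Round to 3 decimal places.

Sums needed: Σ1 = 4, Σ1/u = -5/6, Σ1/u·1/u = 5/4.
Right-hand side: Σw = 5, Σ1/u·w = -4.
Normal equations: [[4, -5/6]; [-5/6, 5/4]]·[α, β]ᵀ = [5, -4]ᵀ.
Eliminating β: (5/4)·(row 1) − (-5/6)·(row 2) gives (155/36)·α = (5/4)·5 − (-5/6)·(-4) = 35/12, so α = 21/31.
Then β = ((-4) − (-5/6)·(21/31))/(5/4) = -426/155.

α = 0.677, β = -2.748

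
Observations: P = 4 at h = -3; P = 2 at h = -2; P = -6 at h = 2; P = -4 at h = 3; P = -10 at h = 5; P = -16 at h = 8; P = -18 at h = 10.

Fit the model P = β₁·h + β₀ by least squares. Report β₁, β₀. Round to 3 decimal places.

β₁ = -1.723, β₀ = -1.195

Normal-equation sums: Σh·h = 215, Σh = 23, Σ1 = 7.
For XᵀP: Σh·P = -398, ΣP = -48.
det = 215·7 − 23² = 976.
β₁ = ((-398)·7 − 23·(-48))/976 = -841/488; β₀ = (215·(-48) − 23·(-398))/976 = -583/488.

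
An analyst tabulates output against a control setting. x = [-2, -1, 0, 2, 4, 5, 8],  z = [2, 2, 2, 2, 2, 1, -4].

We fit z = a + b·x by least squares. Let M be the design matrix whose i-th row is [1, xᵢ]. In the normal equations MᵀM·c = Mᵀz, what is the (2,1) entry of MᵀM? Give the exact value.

Row 2 ↔ basis x, column 1 ↔ basis 1, so (MᵀM)_{2,1} = Σᵢ x = (-2)·(1) + (-1)·(1) + (0)·(1) + (2)·(1) + (4)·(1) + (5)·(1) + (8)·(1) = 16.

16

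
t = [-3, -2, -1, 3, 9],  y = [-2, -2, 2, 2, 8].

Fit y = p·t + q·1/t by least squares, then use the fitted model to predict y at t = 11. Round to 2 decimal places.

With design matrix A, AᵀA = [[104, 5]; [5, 481/324]] and Aᵀy = [86, 11/9]ᵀ.
det = 104·(481/324) − 5² = 10481/81.
p = (86·(481/324) − 5·(11/9))/(10481/81) = 419/446; q = (104·(11/9) − 5·86)/(10481/81) = -522/223.
At t = 11: ŷ = (419/446)·(11) + (-522/223)·(1/11) = 49655/4906.

ŷ = 10.12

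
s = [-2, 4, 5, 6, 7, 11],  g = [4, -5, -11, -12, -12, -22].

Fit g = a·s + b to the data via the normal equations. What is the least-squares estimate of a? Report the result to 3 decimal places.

a = -1.996

The normal system XᵀX·[a, b]ᵀ = Xᵀg is [[251, 31]; [31, 6]]·[a, b]ᵀ = [-481, -58]ᵀ.
Determinant 251·6 − 31² = 545.
a = ((-481)·6 − 31·(-58))/545 = -1088/545; b = (251·(-58) − 31·(-481))/545 = 353/545.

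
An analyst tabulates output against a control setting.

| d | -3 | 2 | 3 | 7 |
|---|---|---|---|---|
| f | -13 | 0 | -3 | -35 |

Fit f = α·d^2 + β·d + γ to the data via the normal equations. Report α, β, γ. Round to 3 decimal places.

α = -0.963, β = 1.654, γ = 0.623

Entries of XᵀX: Σd^2·d^2 = 2579, Σd^2·d = 351, Σd^2 = 71, Σd·d = 71, Σd = 9, Σ1 = 4.
Right-hand side: Σd^2·f = -1859, Σd·f = -215, Σf = -51.
Inverting the 3×3 Gram matrix, [α, β, γ]ᵀ = [-2923/3035, 1004/607, 1892/3035]ᵀ.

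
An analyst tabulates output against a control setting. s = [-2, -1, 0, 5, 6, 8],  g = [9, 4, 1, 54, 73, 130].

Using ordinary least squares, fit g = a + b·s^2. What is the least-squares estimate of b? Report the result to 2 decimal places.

Normal-equation sums: Σ1 = 6, Σs^2 = 130, Σs^2·s^2 = 6034.
Right-hand side: Σg = 271, Σs^2·g = 12338.
Normal equations: [[6, 130]; [130, 6034]]·[a, b]ᵀ = [271, 12338]ᵀ.
Determinant 6·6034 − 130² = 19304.
a = (271·6034 − 130·12338)/19304 = 823/508; b = (6·12338 − 130·271)/19304 = 1021/508.

b = 2.01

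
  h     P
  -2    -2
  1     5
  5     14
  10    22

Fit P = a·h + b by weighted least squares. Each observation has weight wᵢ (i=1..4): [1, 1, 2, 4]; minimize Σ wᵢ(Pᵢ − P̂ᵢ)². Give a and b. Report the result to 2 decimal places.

Normal-equation sums: Σwᵢ·h·h = 455, Σwᵢ·h = 49, Σwᵢ·1 = 8.
Moment sums: Σwᵢ·h·P = 1029, Σwᵢ·P = 119.
So MᵀWM·[a, b]ᵀ = MᵀWP: [[455, 49]; [49, 8]]·[a, b]ᵀ = [1029, 119]ᵀ.
det = 455·8 − 49² = 1239.
a = (1029·8 − 49·119)/1239 = 343/177; b = (455·119 − 49·1029)/1239 = 532/177.

a = 1.94, b = 3.01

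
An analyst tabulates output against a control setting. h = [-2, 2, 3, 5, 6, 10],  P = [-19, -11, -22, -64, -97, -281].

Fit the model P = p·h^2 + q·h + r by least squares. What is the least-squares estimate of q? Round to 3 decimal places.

q = 2.489

Entries of MᵀM: Σh^2·h^2 = 12034, Σh^2·h = 1368, Σh^2 = 178, Σh·h = 178, Σh = 24, Σ1 = 6.
And Σh^2·P = -33510, Σh·P = -3762, ΣP = -494.
Solving the 3×3 system (Gaussian elimination) gives p = -3425/1129, q = 115203/46289, r = -105998/46289.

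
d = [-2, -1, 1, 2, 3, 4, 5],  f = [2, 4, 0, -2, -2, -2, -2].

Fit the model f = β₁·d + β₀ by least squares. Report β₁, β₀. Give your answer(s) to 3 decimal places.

The normal system AᵀA·[β₁, β₀]ᵀ = Aᵀf is [[60, 12]; [12, 7]]·[β₁, β₀]ᵀ = [-36, -2]ᵀ.
Δ = 60·7 − 12² = 276.
β₁ = ((-36)·7 − 12·(-2))/276 = -19/23; β₀ = (60·(-2) − 12·(-36))/276 = 26/23.

β₁ = -0.826, β₀ = 1.130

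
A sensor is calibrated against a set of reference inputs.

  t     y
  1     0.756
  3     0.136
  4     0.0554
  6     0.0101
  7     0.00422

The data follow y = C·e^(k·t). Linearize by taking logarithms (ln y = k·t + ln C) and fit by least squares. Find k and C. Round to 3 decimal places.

k = -0.865, C = 1.795

With ln yᵢ as the transformed response and tᵢ as the regressor:
Σt = 21.0000, Σ(t)² = 111.0000, Σln y = -15.2311, Σt·ln y = -83.6845.
Equations: 111.0000·k + 21.0000·ln C = -83.6845;  21.0000·k + 5·ln C = -15.2311.
Solving (det = 114.0000): k = -0.86464, ln C = 0.58525, so C = exp(0.58525) = 1.79544.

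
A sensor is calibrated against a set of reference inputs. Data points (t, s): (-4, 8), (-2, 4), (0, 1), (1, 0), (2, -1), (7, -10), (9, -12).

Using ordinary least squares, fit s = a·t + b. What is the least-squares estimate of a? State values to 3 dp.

a = -1.539

Sums needed: Σt·t = 155, Σt = 13, Σ1 = 7.
For Aᵀs: Σt·s = -220, Σs = -10.
det = 155·7 − 13² = 916.
a = ((-220)·7 − 13·(-10))/916 = -705/458; b = (155·(-10) − 13·(-220))/916 = 655/458.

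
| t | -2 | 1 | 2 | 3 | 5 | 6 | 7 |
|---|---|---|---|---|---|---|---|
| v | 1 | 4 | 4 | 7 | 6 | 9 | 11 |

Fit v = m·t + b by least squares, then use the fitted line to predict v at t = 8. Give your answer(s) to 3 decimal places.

Forming XᵀX = [[128, 22]; [22, 7]] and Xᵀv = [192, 42]ᵀ gives XᵀX·[m, b]ᵀ = Xᵀv.
det = 128·7 − 22² = 412.
m = (192·7 − 22·42)/412 = 105/103; b = (128·42 − 22·192)/412 = 288/103.
At t = 8: v̂ = (105/103)·(8) + (288/103)·(1) = 1128/103.

v̂ = 10.951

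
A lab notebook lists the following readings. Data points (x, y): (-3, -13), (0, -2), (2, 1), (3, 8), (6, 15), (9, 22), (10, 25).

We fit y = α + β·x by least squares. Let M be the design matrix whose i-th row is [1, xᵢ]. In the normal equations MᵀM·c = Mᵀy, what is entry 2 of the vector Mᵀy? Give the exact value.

Entry 2 ↔ basis x, so (Mᵀy)_{2} = Σᵢ (x)·yᵢ = (-3)·(-13) + (0)·(-2) + (2)·(1) + (3)·(8) + (6)·(15) + (9)·(22) + (10)·(25) = 603.

603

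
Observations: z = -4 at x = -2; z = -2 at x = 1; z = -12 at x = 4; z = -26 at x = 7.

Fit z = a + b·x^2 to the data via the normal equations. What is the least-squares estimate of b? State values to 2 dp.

b = -0.49

From the data, Σ1 = 4, Σx^2 = 70, Σx^2·x^2 = 2674.
And Σz = -44, Σx^2·z = -1484.
So MᵀM·[a, b]ᵀ = Mᵀz: [[4, 70]; [70, 2674]]·[a, b]ᵀ = [-44, -1484]ᵀ.
det = 4·2674 − 70² = 5796.
a = ((-44)·2674 − 70·(-1484))/5796 = -164/69; b = (4·(-1484) − 70·(-44))/5796 = -34/69.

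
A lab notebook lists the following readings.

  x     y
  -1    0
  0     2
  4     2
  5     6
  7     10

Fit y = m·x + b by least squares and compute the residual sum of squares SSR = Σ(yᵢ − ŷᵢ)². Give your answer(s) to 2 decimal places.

SSR = 13.91

Setting ∂/∂m … = 0 gives: 91·m + 15·b = 108;  15·m + 5·b = 20.
(Σx·x = 91, Σx = 15, Σ1 = 5, Σx·y = 108, Σy = 20.)
det = 91·5 − 15² = 230.
m = (108·5 − 15·20)/230 = 24/23; b = (91·20 − 15·108)/230 = 20/23.
Residuals: 4/23, 26/23, -70/23, -2/23, 42/23; SSR = 320/23.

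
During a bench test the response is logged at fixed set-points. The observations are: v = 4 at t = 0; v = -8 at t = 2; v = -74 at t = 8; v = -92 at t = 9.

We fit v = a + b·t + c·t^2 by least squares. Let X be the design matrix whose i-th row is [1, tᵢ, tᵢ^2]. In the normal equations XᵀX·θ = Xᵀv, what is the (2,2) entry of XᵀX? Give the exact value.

149

Row 2 ↔ basis t, column 2 ↔ basis t, so (XᵀX)_{2,2} = Σᵢ (t)·(t) = (0)·(0) + (2)·(2) + (8)·(8) + (9)·(9) = 149.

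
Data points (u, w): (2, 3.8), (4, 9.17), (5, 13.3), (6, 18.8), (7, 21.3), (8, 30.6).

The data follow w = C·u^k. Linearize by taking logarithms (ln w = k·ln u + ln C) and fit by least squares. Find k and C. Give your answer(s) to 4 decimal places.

Taking logs, ln w = k·ln u + ln C, so regress ln w on ln u.
Sums: Σln u = 9.5060, Σ(ln u)² = 16.3136, Σln w = 15.5523, Σln u·ln w = 26.4846.
Normal system: [[16.3136, 9.5060]; [9.5060, 6]]·[k, ln C]ᵀ = [26.4846, 15.5523]ᵀ.
Slope k = (n·Σln u·ln w − Σln u·Σln w)/(n·Σ(ln u)² − (Σln u)²) = (6·26.4846 − 9.5060·15.5523)/7.5177 = 1.47227; ln C = (Σln w − k·Σln u)/n = 0.25948, so C = exp(0.25948) = 1.29625.

k = 1.4723, C = 1.2963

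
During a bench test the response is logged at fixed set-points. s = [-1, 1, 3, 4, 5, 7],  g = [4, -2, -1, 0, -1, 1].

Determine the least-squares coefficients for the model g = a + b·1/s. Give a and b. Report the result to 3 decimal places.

Entries of AᵀA: Σ1 = 6, Σ1/s = 389/420, Σ1/s·1/s = 394081/176400.
Moment sums: Σg = 1, Σ1/s·g = -671/105.
Normal equations: [[6, 389/420]; [389/420, 394081/176400]]·[a, b]ᵀ = [1, -671/105]ᵀ.
det = 6·(394081/176400) − (389/420)² = 442633/35280.
a = (1·(394081/176400) − (389/420)·(-671/105))/(442633/35280) = 1438157/2213165; b = (6·(-671/105) − (389/420)·1)/(442633/35280) = -1385412/442633.

a = 0.650, b = -3.130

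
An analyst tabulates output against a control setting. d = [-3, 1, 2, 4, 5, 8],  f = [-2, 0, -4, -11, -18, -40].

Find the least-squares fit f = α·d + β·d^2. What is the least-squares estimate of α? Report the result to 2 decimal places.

α = -0.84

Setting ∂/∂α … = 0 gives: 119·α + 683·β = -456;  683·α + 5075·β = -3220.
Eliminating β: 5075·(row 1) − 683·(row 2) gives 137436·α = 5075·(-456) − 683·(-3220) = -114940, so α = -28735/34359.
Then β = ((-3220) − 683·(-28735/34359))/5075 = -17933/34359.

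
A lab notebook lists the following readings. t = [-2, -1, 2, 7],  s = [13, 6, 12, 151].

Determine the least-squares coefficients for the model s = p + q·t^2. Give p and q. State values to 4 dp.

The normal system AᵀA·[p, q]ᵀ = Aᵀs is [[4, 58]; [58, 2434]]·[p, q]ᵀ = [182, 7505]ᵀ.
det = 4·2434 − 58² = 6372.
p = (182·2434 − 58·7505)/6372 = 1283/1062; q = (4·7505 − 58·182)/6372 = 1622/531.

p = 1.2081, q = 3.0546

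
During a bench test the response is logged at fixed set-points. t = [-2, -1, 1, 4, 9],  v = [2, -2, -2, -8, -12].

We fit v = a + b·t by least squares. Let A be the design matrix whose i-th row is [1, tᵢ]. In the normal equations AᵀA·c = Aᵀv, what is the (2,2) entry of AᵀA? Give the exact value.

Row 2 ↔ basis t, column 2 ↔ basis t, so (AᵀA)_{2,2} = Σᵢ (t)·(t) = (-2)·(-2) + (-1)·(-1) + (1)·(1) + (4)·(4) + (9)·(9) = 103.

103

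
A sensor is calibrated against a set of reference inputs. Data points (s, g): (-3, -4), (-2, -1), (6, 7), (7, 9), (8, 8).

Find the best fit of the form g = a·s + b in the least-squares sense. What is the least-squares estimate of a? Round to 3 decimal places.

With design matrix M, MᵀM = [[162, 16]; [16, 5]] and Mᵀg = [183, 19]ᵀ.
Eliminating b: 5·(row 1) − 16·(row 2) gives 554·a = 5·183 − 16·19 = 611, so a = 611/554.
Then b = (19 − 16·(611/554))/5 = 75/277.

a = 1.103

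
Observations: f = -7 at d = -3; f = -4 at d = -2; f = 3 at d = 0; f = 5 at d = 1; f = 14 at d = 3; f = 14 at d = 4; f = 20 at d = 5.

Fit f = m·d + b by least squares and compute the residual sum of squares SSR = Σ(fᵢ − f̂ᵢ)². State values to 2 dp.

Forming MᵀM = [[64, 8]; [8, 7]] and Mᵀf = [232, 45]ᵀ gives MᵀM·[m, b]ᵀ = Mᵀf.
Δ = 64·7 − 8² = 384.
m = (232·7 − 8·45)/384 = 79/24; b = (64·45 − 8·232)/384 = 8/3.
Residuals: 5/24, -1/12, 1/3, -23/24, 35/24, -11/6, 7/8; SSR = 22/3.

SSR = 7.33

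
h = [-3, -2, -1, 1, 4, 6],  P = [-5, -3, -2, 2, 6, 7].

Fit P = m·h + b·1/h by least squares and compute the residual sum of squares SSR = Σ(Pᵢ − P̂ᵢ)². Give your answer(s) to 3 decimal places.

Normal-equation sums: Σh·h = 67, Σh·1/h = 6, Σ1/h·1/h = 353/144.
Right-hand side: Σh·P = 91, Σ1/h·P = 59/6.
MᵀM·[m, b]ᵀ = MᵀP becomes [[67, 6]; [6, 353/144]]·[m, b]ᵀ = [91, 59/6]ᵀ.
det = 67·(353/144) − 6² = 18467/144.
m = (91·(353/144) − 6·(59/6))/(18467/144) = 23627/18467; b = (67·(59/6) − 6·91)/(18467/144) = 16248/18467.
Residuals: -16038/18467, -23/18467, 2941/18467, -2941/18467, 12232/18467, -15201/18467; SSR = 35480/18467.

SSR = 1.921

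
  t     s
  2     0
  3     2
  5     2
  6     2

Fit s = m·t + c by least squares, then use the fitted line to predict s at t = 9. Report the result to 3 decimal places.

ŝ = 3.500

Forming AᵀA = [[74, 16]; [16, 4]] and Aᵀs = [28, 6]ᵀ gives AᵀA·[m, c]ᵀ = Aᵀs.
det = 74·4 − 16² = 40.
m = (28·4 − 16·6)/40 = 2/5; c = (74·6 − 16·28)/40 = -1/10.
At t = 9: ŝ = (2/5)·(9) + (-1/10)·(1) = 7/2.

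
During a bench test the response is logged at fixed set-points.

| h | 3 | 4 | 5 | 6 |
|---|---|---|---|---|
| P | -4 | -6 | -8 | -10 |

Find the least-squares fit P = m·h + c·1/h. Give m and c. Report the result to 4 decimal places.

XᵀX·[m, c]ᵀ = XᵀP reads: 86·m + 4·c = -136;  4·m + (869/3600)·c = -61/10.
det = 86·(869/3600) − 4² = 8567/1800.
m = ((-136)·(869/3600) − 4·(-61/10))/(8567/1800) = -15172/8567; c = (86·(-61/10) − 4·(-136))/(8567/1800) = 34920/8567.

m = -1.7710, c = 4.0761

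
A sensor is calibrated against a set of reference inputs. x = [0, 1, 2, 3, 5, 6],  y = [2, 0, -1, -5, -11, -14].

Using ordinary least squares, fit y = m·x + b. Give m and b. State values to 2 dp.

m = -2.75, b = 2.96

Normal-equation sums: Σx·x = 75, Σx = 17, Σ1 = 6.
And Σx·y = -156, Σy = -29.
So AᵀA·[m, b]ᵀ = Aᵀy: [[75, 17]; [17, 6]]·[m, b]ᵀ = [-156, -29]ᵀ.
Determinant 75·6 − 17² = 161.
m = ((-156)·6 − 17·(-29))/161 = -443/161; b = (75·(-29) − 17·(-156))/161 = 477/161.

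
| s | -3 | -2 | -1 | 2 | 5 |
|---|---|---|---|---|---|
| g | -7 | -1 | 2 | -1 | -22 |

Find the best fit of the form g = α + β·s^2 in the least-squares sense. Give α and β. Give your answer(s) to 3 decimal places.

Sums needed: Σ1 = 5, Σs^2 = 43, Σs^2·s^2 = 739.
Right-hand side: Σg = -29, Σs^2·g = -619.
So AᵀA·[α, β]ᵀ = Aᵀg: [[5, 43]; [43, 739]]·[α, β]ᵀ = [-29, -619]ᵀ.
det = 5·739 − 43² = 1846.
α = ((-29)·739 − 43·(-619))/1846 = 2593/923; β = (5·(-619) − 43·(-29))/1846 = -924/923.

α = 2.809, β = -1.001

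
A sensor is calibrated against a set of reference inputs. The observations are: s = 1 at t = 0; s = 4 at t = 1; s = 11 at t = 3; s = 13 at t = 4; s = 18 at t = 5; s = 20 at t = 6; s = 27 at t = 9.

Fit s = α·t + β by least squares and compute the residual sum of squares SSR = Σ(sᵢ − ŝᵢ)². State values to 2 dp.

SSR = 5.64

AᵀA·[α, β]ᵀ = Aᵀs reads: 168·α + 28·β = 542;  28·α + 7·β = 94.
Eliminating β: 7·(row 1) − 28·(row 2) gives 392·α = 7·542 − 28·94 = 1162, so α = 83/28.
Then β = (94 − 28·(83/28))/7 = 11/7.
Residuals: -4/7, -15/28, 15/28, -3/7, 45/28, 9/14, -5/4; SSR = 79/14.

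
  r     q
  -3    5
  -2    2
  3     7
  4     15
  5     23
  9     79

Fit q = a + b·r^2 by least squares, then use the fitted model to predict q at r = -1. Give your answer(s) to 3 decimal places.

Setting ∂/∂a … = 0 gives: 6·a + 144·b = 131;  144·a + 7620·b = 7330.
(Σ1 = 6, Σr^2 = 144, Σr^2·r^2 = 7620, Σq = 131, Σr^2·q = 7330.)
Eliminating b: 7620·(row 1) − 144·(row 2) gives 24984·a = 7620·131 − 144·7330 = -57300, so a = -4775/2082.
Then b = (7330 − 144·(-4775/2082))/7620 = 2093/2082.
At r = -1: q̂ = (-4775/2082)·(1) + (2093/2082)·(1) = -447/347.

q̂ = -1.288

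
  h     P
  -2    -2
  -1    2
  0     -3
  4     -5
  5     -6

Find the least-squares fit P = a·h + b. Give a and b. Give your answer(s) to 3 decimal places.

a = -0.804, b = -1.835

With design matrix X, XᵀX = [[46, 6]; [6, 5]] and XᵀP = [-48, -14]ᵀ.
Eliminating b: 5·(row 1) − 6·(row 2) gives 194·a = 5·(-48) − 6·(-14) = -156, so a = -78/97.
Then b = ((-14) − 6·(-78/97))/5 = -178/97.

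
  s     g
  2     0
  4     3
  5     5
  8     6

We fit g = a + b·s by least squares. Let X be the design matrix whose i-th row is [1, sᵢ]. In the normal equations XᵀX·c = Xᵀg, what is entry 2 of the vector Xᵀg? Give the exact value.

Entry 2 ↔ basis s, so (Xᵀg)_{2} = Σᵢ (s)·gᵢ = (2)·(0) + (4)·(3) + (5)·(5) + (8)·(6) = 85.

85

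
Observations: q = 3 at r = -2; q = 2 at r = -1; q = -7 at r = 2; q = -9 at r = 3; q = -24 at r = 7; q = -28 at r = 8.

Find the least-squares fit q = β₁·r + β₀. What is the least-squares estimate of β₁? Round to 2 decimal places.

β₁ = -3.17

Setting ∂/∂β₁ … = 0 gives: 131·β₁ + 17·β₀ = -441;  17·β₁ + 6·β₀ = -63.
(Σr·r = 131, Σr = 17, Σ1 = 6, Σr·q = -441, Σq = -63.)
det = 131·6 − 17² = 497.
β₁ = ((-441)·6 − 17·(-63))/497 = -225/71; β₀ = (131·(-63) − 17·(-441))/497 = -108/71.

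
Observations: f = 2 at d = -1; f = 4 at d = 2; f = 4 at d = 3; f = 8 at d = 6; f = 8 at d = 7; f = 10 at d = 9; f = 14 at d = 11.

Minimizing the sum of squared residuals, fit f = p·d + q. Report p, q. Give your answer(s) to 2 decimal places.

p = 0.96, q = 2.04

With design matrix X, XᵀX = [[301, 37]; [37, 7]] and Xᵀf = [366, 50]ᵀ.
Eliminating q: 7·(row 1) − 37·(row 2) gives 738·p = 7·366 − 37·50 = 712, so p = 356/369.
Then q = (50 − 37·(356/369))/7 = 754/369.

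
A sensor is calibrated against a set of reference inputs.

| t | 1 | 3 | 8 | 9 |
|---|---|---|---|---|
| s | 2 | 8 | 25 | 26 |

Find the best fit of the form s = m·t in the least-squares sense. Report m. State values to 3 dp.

m = 2.968

MᵀM·[m]ᵀ = Mᵀs reads: 155·m = 460.
(Σt·t = 155, Σt·s = 460.)
m = 460/155 = 2.96774.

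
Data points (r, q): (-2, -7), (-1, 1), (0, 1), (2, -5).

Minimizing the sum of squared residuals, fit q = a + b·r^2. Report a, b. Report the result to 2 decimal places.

With design matrix A, AᵀA = [[4, 9]; [9, 33]] and Aᵀq = [-10, -47]ᵀ.
Determinant 4·33 − 9² = 51.
a = ((-10)·33 − 9·(-47))/51 = 31/17; b = (4·(-47) − 9·(-10))/51 = -98/51.

a = 1.82, b = -1.92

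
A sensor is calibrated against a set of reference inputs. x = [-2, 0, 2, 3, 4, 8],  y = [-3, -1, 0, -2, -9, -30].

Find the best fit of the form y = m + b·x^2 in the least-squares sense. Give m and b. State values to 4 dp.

With design matrix A, AᵀA = [[6, 97]; [97, 4465]] and Aᵀy = [-45, -2094]ᵀ.
Δ = 6·4465 − 97² = 17381.
m = ((-45)·4465 − 97·(-2094))/17381 = 2193/17381; b = (6·(-2094) − 97·(-45))/17381 = -8199/17381.

m = 0.1262, b = -0.4717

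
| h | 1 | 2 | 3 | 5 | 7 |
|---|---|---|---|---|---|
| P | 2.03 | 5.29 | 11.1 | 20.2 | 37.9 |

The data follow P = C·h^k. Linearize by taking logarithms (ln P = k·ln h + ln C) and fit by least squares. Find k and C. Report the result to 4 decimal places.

Let Y = ln P. Fitting Y = k·ln h + ln C by least squares:
Σln h = 5.3471, Σ(ln h)² = 8.0643, Σln P = 11.4214, Σln h·ln P = 15.7097.
Equations: 8.0643·k + 5.3471·ln C = 15.7097;  5.3471·k + 5·ln C = 11.4214.
Slope k = (n·Σln h·ln P − Σln h·Σln P)/(n·Σ(ln h)² − (Σln h)²) = (5·15.7097 − 5.3471·11.4214)/11.7297 = 1.48996; ln C = (Σln P − k·Σln h)/n = 0.69089, so C = exp(0.69089) = 1.99548.

k = 1.4900, C = 1.9955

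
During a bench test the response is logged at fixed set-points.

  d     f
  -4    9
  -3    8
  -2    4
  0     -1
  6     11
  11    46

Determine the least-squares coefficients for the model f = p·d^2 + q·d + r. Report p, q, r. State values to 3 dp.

p = 0.459, q = -0.851, r = -0.254

Normal-equation sums: Σd^2·d^2 = 16290, Σd^2·d = 1448, Σd^2 = 186, Σd·d = 186, Σd = 8, Σ1 = 6.
Moment sums: Σd^2·f = 6194, Σd·f = 504, Σf = 77.
MᵀM·[p, q, r]ᵀ = Mᵀf becomes [[16290, 1448, 186]; [1448, 186, 8]; [186, 8, 6]]·[p, q, r]ᵀ = [6194, 504, 77]ᵀ.
Inverting the 3×3 Gram matrix, [p, q, r]ᵀ = [92947/202604, -43096/50651, -51427/202604]ᵀ.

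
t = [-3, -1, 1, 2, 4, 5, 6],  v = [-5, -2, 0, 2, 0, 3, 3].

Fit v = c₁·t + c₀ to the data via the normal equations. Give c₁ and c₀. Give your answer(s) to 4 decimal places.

XᵀX·[c₁, c₀]ᵀ = Xᵀv reads: 92·c₁ + 14·c₀ = 54;  14·c₁ + 7·c₀ = 1.
(Σt·t = 92, Σt = 14, Σ1 = 7, Σt·v = 54, Σv = 1.)
Eliminating c₀: 7·(row 1) − 14·(row 2) gives 448·c₁ = 7·54 − 14·1 = 364, so c₁ = 13/16.
Then c₀ = (1 − 14·(13/16))/7 = -83/56.

c₁ = 0.8125, c₀ = -1.4821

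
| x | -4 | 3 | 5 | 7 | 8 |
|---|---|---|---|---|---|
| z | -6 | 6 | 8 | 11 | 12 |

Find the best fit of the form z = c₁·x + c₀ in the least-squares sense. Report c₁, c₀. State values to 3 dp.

c₁ = 1.511, c₀ = 0.458

Forming MᵀM = [[163, 19]; [19, 5]] and Mᵀz = [255, 31]ᵀ gives MᵀM·[c₁, c₀]ᵀ = Mᵀz.
Determinant 163·5 − 19² = 454.
c₁ = (255·5 − 19·31)/454 = 343/227; c₀ = (163·31 − 19·255)/454 = 104/227.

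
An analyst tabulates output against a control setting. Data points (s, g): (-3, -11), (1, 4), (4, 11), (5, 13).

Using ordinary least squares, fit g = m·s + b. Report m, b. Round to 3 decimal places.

Compute the Gram sums: Σs·s = 51, Σs = 7, Σ1 = 4.
For Aᵀg: Σs·g = 146, Σg = 17.
Normal equations: [[51, 7]; [7, 4]]·[m, b]ᵀ = [146, 17]ᵀ.
det = 51·4 − 7² = 155.
m = (146·4 − 7·17)/155 = 3; b = (51·17 − 7·146)/155 = -1.

m = 3.000, b = -1.000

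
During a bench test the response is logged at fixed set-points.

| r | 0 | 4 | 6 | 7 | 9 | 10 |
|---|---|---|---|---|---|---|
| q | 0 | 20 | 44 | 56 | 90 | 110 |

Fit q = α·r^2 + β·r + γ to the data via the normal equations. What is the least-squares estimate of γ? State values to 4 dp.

The normal system AᵀA·[α, β, γ]ᵀ = Aᵀq is [[20514, 2352, 282]; [2352, 282, 36]; [282, 36, 6]]·[α, β, γ]ᵀ = [22938, 2646, 320]ᵀ.
Inverting the 3×3 Gram matrix, [α, β, γ]ᵀ = [29/30, 4/3, -1/10]ᵀ.

γ = -0.1000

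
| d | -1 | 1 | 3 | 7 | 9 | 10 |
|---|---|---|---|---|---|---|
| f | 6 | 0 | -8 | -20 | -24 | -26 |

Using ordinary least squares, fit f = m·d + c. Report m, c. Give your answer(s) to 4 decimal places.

Compute the Gram sums: Σd·d = 241, Σd = 29, Σ1 = 6.
And Σd·f = -646, Σf = -72.
Normal equations: [[241, 29]; [29, 6]]·[m, c]ᵀ = [-646, -72]ᵀ.
det = 241·6 − 29² = 605.
m = ((-646)·6 − 29·(-72))/605 = -1788/605; c = (241·(-72) − 29·(-646))/605 = 1382/605.

m = -2.9554, c = 2.2843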